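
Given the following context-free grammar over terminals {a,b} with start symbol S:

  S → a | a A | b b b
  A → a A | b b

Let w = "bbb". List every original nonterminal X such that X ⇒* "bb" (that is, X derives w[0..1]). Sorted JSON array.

CNF form of G:
  S -> T0 A | T1 X2 | a
  A -> T0 A | T1 T1
  T0 -> a
  T1 -> b
  X2 -> T1 T1

CYK fill — only the sub-triangle for w[0..1]:
  T[0,0] 'b' = {T1}  orig:{}
  T[1,1] 'b' = {T1}  orig:{}
  T[0,1] 'bb' = {A,X2}  orig:{A}

Original NTs in T[0,1] deriving "bb": ["A"]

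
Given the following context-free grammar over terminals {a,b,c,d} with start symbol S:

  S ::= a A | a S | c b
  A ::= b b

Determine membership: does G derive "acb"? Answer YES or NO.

CNF form of G:
  S -> T1 A | T1 S | T2 T0
  A -> T0 T0
  T0 -> b
  T1 -> a
  T2 -> c

CYK table (by increasing span):
  cell(0,0) a: {T1}  orig:{}
  cell(1,1) c: {T2}  orig:{}
  cell(2,2) b: {T0}  orig:{}
  cell(0,1) ac: ∅
  cell(1,2) cb: {S}
  cell(0,2) acb: {S}

S ∈ T[0,2] ⇒ YES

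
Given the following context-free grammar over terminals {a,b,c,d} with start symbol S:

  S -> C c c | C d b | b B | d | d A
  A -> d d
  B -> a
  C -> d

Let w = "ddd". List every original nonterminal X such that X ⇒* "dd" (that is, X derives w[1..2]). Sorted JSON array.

Convert to CNF:
  S -> C X3 | C X4 | T0 A | T2 B | d
  A -> T0 T0
  B -> a
  C -> d
  T0 -> d
  T1 -> c
  T2 -> b
  X3 -> T1 T1
  X4 -> T0 T2

CYK table (by increasing span) — only the sub-triangle for w[1..2]:
  T[1,1] 'd' = {C,S,T0}  orig:{C,S}
  T[2,2] 'd' = {C,S,T0}  orig:{C,S}
  T[1,2] 'dd' = {A}

Original NTs in T[1,2] deriving "dd": ["A"]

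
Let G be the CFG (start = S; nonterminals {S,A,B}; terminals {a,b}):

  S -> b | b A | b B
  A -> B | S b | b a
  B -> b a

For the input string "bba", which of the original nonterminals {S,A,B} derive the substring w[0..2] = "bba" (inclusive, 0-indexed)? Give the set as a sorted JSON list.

CNF form of G:
  S -> T0 A | T0 B | b
  A -> S T0 | T0 T1
  B -> T0 T1
  T0 -> b
  T1 -> a

CYK table (by increasing span) — only the sub-triangle for w[0..2]:
  cell(0,0) b: {S,T0}  orig:{S}
  cell(1,1) b: {S,T0}  orig:{S}
  cell(2,2) a: {T1}  orig:{}
  cell(0,1) bb: {A}
  cell(1,2) ba: {A,B}
  cell(0,2) bba: {S}

Original NTs in T[0,2] deriving "bba": ["S"]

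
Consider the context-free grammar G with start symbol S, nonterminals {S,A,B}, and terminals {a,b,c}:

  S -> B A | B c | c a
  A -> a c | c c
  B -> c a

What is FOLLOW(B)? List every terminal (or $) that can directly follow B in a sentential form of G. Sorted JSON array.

FIRST sets, iterate to fixpoint:
iter 1:
  A via A→a c: +{a}
  A via A→c c: +{c}
  B via B→c a: +{c}
  S via S→B A: +{c}
  S: {c}  A: {a,c}  B: {c}
iter 2: (stable)
  S: {c}  A: {a,c}  B: {c}

FOLLOW iteration:
initialize: $ ∈ FOLLOW(S)
pass 1:
  S→B A: FOLLOW(B) ⊇ FIRST(A) = {a,c}; new: +{a,c}
  S→B A: FOLLOW(A) ⊇ FOLLOW(S) ⊇ {$}; new: +{$}
  FOLLOW(S)={$}  FOLLOW(A)={$}  FOLLOW(B)={a,c}
pass 2: (stable)
  FOLLOW(S)={$}  FOLLOW(A)={$}  FOLLOW(B)={a,c}

FOLLOW(B) = ["a", "c"]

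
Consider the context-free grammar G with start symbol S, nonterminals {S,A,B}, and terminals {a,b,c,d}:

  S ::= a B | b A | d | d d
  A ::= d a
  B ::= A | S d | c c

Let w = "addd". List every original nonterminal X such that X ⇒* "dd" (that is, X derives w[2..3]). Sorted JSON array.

Convert to CNF:
  S -> T0 T0 | T1 B | T3 A | d
  A -> T0 T1
  B -> S T0 | T0 T1 | T2 T2
  T0 -> d
  T1 -> a
  T2 -> c
  T3 -> b

Fill CYK table bottom-up, restricted to cells inside w[2..3]:
  [2..2]={S,T0}  "d"  orig:{S}
  [3..3]={S,T0}  "d"  orig:{S}
  [2..3]={B,S}  "dd"

Original NTs in T[2,3] deriving "dd": ["B", "S"]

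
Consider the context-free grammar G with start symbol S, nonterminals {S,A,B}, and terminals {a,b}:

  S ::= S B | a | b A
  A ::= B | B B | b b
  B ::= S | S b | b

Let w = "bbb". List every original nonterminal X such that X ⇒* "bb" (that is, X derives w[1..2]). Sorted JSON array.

Convert to CNF:
  S -> S B | T0 A | a
  A -> B B | S B | S T0 | T0 A | T0 T0 | a | b
  B -> S B | S T0 | T0 A | a | b
  T0 -> b

CYK table (by increasing span) — only the sub-triangle for w[1..2]:
  [1..1]={A,B,T0}  "b"  orig:{A,B}
  [2..2]={A,B,T0}  "b"  orig:{A,B}
  [1..2]={A,B,S}  "bb"

Original NTs in T[1,2] deriving "bb": ["A", "B", "S"]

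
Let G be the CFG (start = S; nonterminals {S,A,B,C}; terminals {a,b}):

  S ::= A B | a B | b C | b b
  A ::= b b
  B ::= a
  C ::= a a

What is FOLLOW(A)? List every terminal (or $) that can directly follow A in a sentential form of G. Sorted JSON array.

FIRST sets, iterate to fixpoint:
[1]
  A via A→b b: +{b}
  B via B→a: +{a}
  C via C→a a: +{a}
  S via S→A B: +{b}
  S via S→a B: +{a}
  S: {a,b}  A: {b}  B: {a}  C: {a}
[2] done
  S: {a,b}  A: {b}  B: {a}  C: {a}

Compute FOLLOW by fixpoint:
initialize: $ ∈ FOLLOW(S)
iter 1:
  S→A B: FOLLOW(A) ⊇ FIRST(B) = {a}; new: +{a}
  S→A B: FOLLOW(B) ⊇ FOLLOW(S) ⊇ {$}; new: +{$}
  S→b C: FOLLOW(C) ⊇ FOLLOW(S) ⊇ {$}; new: +{$}
  FOLLOW(S)={$}  FOLLOW(A)={a}  FOLLOW(B)={$}  FOLLOW(C)={$}
iter 2: (stable)
  FOLLOW(S)={$}  FOLLOW(A)={a}  FOLLOW(B)={$}  FOLLOW(C)={$}

FOLLOW(A) = ["a"]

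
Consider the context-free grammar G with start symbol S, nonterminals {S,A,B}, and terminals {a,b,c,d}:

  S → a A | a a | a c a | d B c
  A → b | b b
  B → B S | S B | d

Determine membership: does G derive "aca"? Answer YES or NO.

CNF form of G:
  S -> T1 A | T1 T1 | T1 X4 | T3 X5
  A -> T0 T0 | b
  B -> B S | S B | d
  T0 -> b
  T1 -> a
  T2 -> c
  T3 -> d
  X4 -> T2 T1
  X5 -> B T2

Fill CYK table bottom-up:
  T[0,0] 'a' = {T1}  orig:{}
  T[1,1] 'c' = {T2}  orig:{}
  T[2,2] 'a' = {T1}  orig:{}
  T[0,1] 'ac' = ∅
  T[1,2] 'ca' = {X4}  orig:{}
  T[0,2] 'aca' = {S}

S ∈ T[0,2] ⇒ YES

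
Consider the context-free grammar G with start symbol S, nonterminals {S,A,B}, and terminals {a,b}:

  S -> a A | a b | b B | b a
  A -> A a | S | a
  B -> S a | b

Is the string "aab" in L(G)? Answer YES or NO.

Convert to CNF:
  S -> T0 A | T0 T1 | T1 B | T1 T0
  A -> A T0 | T0 A | T0 T1 | T1 B | T1 T0 | a
  B -> S T0 | b
  T0 -> a
  T1 -> b

CYK fill:
  cell(0,0) a: {A,T0}  orig:{A}
  cell(1,1) a: {A,T0}  orig:{A}
  cell(2,2) b: {B,T1}  orig:{B}
  cell(0,1) aa: {A,S}
  cell(1,2) ab: {A,S}
  cell(0,2) aab: {A,S}

S ∈ T[0,2] ⇒ YES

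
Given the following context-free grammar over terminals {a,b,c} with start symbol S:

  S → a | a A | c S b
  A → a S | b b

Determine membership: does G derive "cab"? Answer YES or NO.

CNF form of G:
  S -> T0 A | T2 X3 | a
  A -> T0 S | T1 T1
  T0 -> a
  T1 -> b
  T2 -> c
  X3 -> S T1

Fill CYK table bottom-up:
  cell(0,0) c: {T2}  orig:{}
  cell(1,1) a: {S,T0}  orig:{S}
  cell(2,2) b: {T1}  orig:{}
  cell(0,1) ca: ∅
  cell(1,2) ab: {X3}  orig:{}
  cell(0,2) cab: {S}

S ∈ T[0,2] ⇒ YES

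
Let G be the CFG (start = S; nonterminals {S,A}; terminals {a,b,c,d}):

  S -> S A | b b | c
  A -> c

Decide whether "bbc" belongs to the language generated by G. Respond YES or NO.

CNF form of G:
  S -> S A | T0 T0 | c
  A -> c
  T0 -> b

CYK fill:
  [0..0]={T0}  "b"  orig:{}
  [1..1]={T0}  "b"  orig:{}
  [2..2]={A,S}  "c"
  [0..1]={S}  "bb"
  [1..2]=∅  "bc"
  [0..2]={S}  "bbc"

S ∈ T[0,2] ⇒ YES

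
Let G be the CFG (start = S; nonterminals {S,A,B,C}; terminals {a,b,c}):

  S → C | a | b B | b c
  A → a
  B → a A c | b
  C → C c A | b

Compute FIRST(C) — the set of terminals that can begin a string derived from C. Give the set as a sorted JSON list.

FIRST iteration:
pass 1:
  A via A→a: +{a}
  B via B→a A c: +{a}
  B via B→b: +{b}
  C via C→b: +{b}
  S via S→C: +{b}
  S via S→a: +{a}
  FIRST[S]={a,b}  FIRST[A]={a}  FIRST[B]={a,b}  FIRST[C]={b}
pass 2: done
  FIRST[S]={a,b}  FIRST[A]={a}  FIRST[B]={a,b}  FIRST[C]={b}

FIRST(C) = ["b"]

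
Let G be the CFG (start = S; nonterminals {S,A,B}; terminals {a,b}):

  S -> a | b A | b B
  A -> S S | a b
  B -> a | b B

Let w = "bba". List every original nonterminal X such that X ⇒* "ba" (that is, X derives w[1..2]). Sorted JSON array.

CNF form of G:
  S -> T1 A | T1 B | a
  A -> S S | T0 T1
  B -> T1 B | a
  T0 -> a
  T1 -> b

Fill CYK table bottom-up — only the sub-triangle for w[1..2]:
  T[1,1] 'b' = {T1}  orig:{}
  T[2,2] 'a' = {B,S,T0}  orig:{B,S}
  T[1,2] 'ba' = {B,S}

Original NTs in T[1,2] deriving "ba": ["B", "S"]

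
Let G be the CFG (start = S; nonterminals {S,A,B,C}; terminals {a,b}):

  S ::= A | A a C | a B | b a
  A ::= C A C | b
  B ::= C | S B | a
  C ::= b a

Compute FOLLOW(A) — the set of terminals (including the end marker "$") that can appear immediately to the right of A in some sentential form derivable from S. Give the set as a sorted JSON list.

FIRST iteration:
iter 1:
  A via A→b: +{b}
  B via B→a: +{a}
  C via C→b a: +{b}
  S via S→A: +{b}
  S via S→a B: +{a}
  FIRST(S)={a,b}  FIRST(A)={b}  FIRST(B)={a}  FIRST(C)={b}
iter 2:
  B via B→C: +{b}
  FIRST(S)={a,b}  FIRST(A)={b}  FIRST(B)={a,b}  FIRST(C)={b}
iter 3: (stable)
  FIRST(S)={a,b}  FIRST(A)={b}  FIRST(B)={a,b}  FIRST(C)={b}

FOLLOW sets:
FOLLOW(S) := {$}
round 1:
  A→C A C: FOLLOW(C) ⊇ FIRST(A) = {b}; new: +{b}
  A→C A C: FOLLOW(A) ⊇ FIRST(C) = {b}; new: +{b}
  B→S B: FOLLOW(S) ⊇ FIRST(B) = {a,b}; new: +{a,b}
  S→A: FOLLOW(A) ⊇ FOLLOW(S) ⊇ {$,a,b}; new: +{$,a}
  S→A a C: FOLLOW(C) ⊇ FOLLOW(S) ⊇ {$,a,b}; new: +{$,a}
  S→a B: FOLLOW(B) ⊇ FOLLOW(S) ⊇ {$,a,b}; new: +{$,a,b}
  FOLLOW[S]={$,a,b}  FOLLOW[A]={$,a,b}  FOLLOW[B]={$,a,b}  FOLLOW[C]={$,a,b}
round 2: (no change)
  FOLLOW[S]={$,a,b}  FOLLOW[A]={$,a,b}  FOLLOW[B]={$,a,b}  FOLLOW[C]={$,a,b}

FOLLOW(A) = ["$", "a", "b"]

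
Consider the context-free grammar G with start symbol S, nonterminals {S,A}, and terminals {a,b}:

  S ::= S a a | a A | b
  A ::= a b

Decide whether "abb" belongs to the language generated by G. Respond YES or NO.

CNF form of G:
  S -> S X2 | T0 A | b
  A -> T0 T1
  T0 -> a
  T1 -> b
  X2 -> T0 T0

Fill CYK table bottom-up:
  T[0,0] 'a' = {T0}  orig:{}
  T[1,1] 'b' = {S,T1}  orig:{S}
  T[2,2] 'b' = {S,T1}  orig:{S}
  T[0,1] 'ab' = {A}
  T[1,2] 'bb' = ∅
  T[0,2] 'abb' = ∅

S ∉ T[0,2] ⇒ NO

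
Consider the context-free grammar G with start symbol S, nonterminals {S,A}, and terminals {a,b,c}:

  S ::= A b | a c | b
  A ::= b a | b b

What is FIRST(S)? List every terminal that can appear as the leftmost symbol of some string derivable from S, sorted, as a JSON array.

FIRST iteration:
pass 1:
  A via A→b a: +{b}
  S via S→A b: +{b}
  S via S→a c: +{a}
  FIRST[S]={a,b}  FIRST[A]={b}
pass 2: — fixpoint
  FIRST[S]={a,b}  FIRST[A]={b}

FIRST(S) = ["a", "b"]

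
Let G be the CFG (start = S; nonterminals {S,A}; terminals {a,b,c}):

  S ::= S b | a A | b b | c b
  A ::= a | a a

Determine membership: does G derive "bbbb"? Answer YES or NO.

Convert to CNF:
  S -> S T1 | T0 A | T1 T1 | T2 T1
  A -> T0 T0 | a
  T0 -> a
  T1 -> b
  T2 -> c

CYK table (by increasing span):
  T[0,0] 'b' = {T1}  orig:{}
  T[1,1] 'b' = {T1}  orig:{}
  T[2,2] 'b' = {T1}  orig:{}
  T[3,3] 'b' = {T1}  orig:{}
  T[0,1] 'bb' = {S}
  T[1,2] 'bb' = {S}
  T[2,3] 'bb' = {S}
  T[0,2] 'bbb' = {S}
  T[1,3] 'bbb' = {S}
  T[0,3] 'bbbb' = {S}

S ∈ T[0,3] ⇒ YES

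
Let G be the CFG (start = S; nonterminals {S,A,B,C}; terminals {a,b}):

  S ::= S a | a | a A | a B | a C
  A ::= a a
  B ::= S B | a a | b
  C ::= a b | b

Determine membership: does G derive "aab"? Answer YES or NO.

CNF form of G:
  S -> S T0 | T0 A | T0 B | T0 C | a
  A -> T0 T0
  B -> S B | T0 T0 | b
  C -> T0 T1 | b
  T0 -> a
  T1 -> b

CYK fill:
  cell(0,0) a: {S,T0}  orig:{S}
  cell(1,1) a: {S,T0}  orig:{S}
  cell(2,2) b: {B,C,T1}  orig:{B,C}
  cell(0,1) aa: {A,B,S}
  cell(1,2) ab: {B,C,S}
  cell(0,2) aab: {B,S}

S ∈ T[0,2] ⇒ YES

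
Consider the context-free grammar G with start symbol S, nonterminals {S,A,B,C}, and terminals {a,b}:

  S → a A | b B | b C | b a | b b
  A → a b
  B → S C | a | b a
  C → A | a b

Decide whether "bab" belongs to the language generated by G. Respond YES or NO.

Convert to CNF:
  S -> T0 A | T1 B | T1 C | T1 T0 | T1 T1
  A -> T0 T1
  B -> S C | T1 T0 | a
  C -> T0 T1
  T0 -> a
  T1 -> b

Fill CYK table bottom-up:
  T[0,0] 'b' = {T1}  orig:{}
  T[1,1] 'a' = {B,T0}  orig:{B}
  T[2,2] 'b' = {T1}  orig:{}
  T[0,1] 'ba' = {B,S}
  T[1,2] 'ab' = {A,C}
  T[0,2] 'bab' = {S}

S ∈ T[0,2] ⇒ YES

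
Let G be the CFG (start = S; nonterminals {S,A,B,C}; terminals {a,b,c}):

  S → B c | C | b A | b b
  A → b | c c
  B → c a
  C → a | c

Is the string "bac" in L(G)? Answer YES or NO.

Convert to CNF:
  S -> B T0 | T2 A | T2 T2 | a | c
  A -> T0 T0 | b
  B -> T0 T1
  C -> a | c
  T0 -> c
  T1 -> a
  T2 -> b

CYK table (by increasing span):
  cell(0,0) b: {A,T2}  orig:{A}
  cell(1,1) a: {C,S,T1}  orig:{C,S}
  cell(2,2) c: {C,S,T0}  orig:{C,S}
  cell(0,1) ba: ∅
  cell(1,2) ac: ∅
  cell(0,2) bac: ∅

S ∉ T[0,2] ⇒ NO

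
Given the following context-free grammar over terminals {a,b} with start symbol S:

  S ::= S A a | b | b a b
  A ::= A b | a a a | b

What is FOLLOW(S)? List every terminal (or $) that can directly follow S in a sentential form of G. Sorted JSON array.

FIRST sets, iterate to fixpoint:
pass 1:
  A via A→a a a: +{a}
  A via A→b: +{b}
  S via S→b: +{b}
  FIRST[S]={b}  FIRST[A]={a,b}
pass 2: (no change)
  FIRST[S]={b}  FIRST[A]={a,b}

Compute FOLLOW by fixpoint:
initialize: $ ∈ FOLLOW(S)
iter 1:
  A→A b: FOLLOW(A) ⊇ FIRST(b) = {b}; new: +{b}
  S→S A a: FOLLOW(S) ⊇ FIRST(A) = {a,b}; new: +{a,b}
  S→S A a: FOLLOW(A) ⊇ FIRST(a) = {a}; new: +{a}
  FOLLOW(S)={$,a,b}  FOLLOW(A)={a,b}
iter 2: done
  FOLLOW(S)={$,a,b}  FOLLOW(A)={a,b}

FOLLOW(S) = ["$", "a", "b"]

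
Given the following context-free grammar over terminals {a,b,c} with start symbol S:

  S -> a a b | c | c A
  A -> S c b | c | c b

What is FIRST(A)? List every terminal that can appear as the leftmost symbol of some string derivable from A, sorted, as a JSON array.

Compute FIRST by fixpoint:
[1]
  A via A→c: +{c}
  S via S→a a b: +{a}
  S via S→c: +{c}
  S: {a,c}  A: {c}
[2]
  A via A→S c b: +{a}
  S: {a,c}  A: {a,c}
[3] (stable)
  S: {a,c}  A: {a,c}

FIRST(A) = ["a", "c"]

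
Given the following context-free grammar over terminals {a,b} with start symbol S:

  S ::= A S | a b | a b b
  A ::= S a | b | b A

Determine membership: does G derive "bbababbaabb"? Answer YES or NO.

CNF form of G:
  S -> A S | T0 T1 | T0 X2
  A -> S T0 | T1 A | b
  T0 -> a
  T1 -> b
  X2 -> T1 T1

CYK table (by increasing span):
  T[0,0] 'b' = {A,T1}  orig:{A}
  T[1,1] 'b' = {A,T1}  orig:{A}
  T[2,2] 'a' = {T0}  orig:{}
  T[3,3] 'b' = {A,T1}  orig:{A}
  T[4,4] 'a' = {T0}  orig:{}
  T[5,5] 'b' = {A,T1}  orig:{A}
  T[6,6] 'b' = {A,T1}  orig:{A}
  T[7,7] 'a' = {T0}  orig:{}
  T[8,8] 'a' = {T0}  orig:{}
  T[9,9] 'b' = {A,T1}  orig:{A}
  T[10,10] 'b' = {A,T1}  orig:{A}
  T[0,1] 'bb' = {A,X2}  orig:{A}
  T[1,2] 'ba' = ∅
  T[2,3] 'ab' = {S}
  T[3,4] 'ba' = ∅
  T[4,5] 'ab' = {S}
  T[5,6] 'bb' = {A,X2}  orig:{A}
  T[6,7] 'ba' = ∅
  T[7,8] 'aa' = ∅
  T[8,9] 'ab' = {S}
  T[9,10] 'bb' = {A,X2}  orig:{A}
  T[0,2] 'bba' = ∅
  T[1,3] 'bab' = {S}
  T[2,4] 'aba' = {A}
  T[3,5] 'bab' = {S}
  T[4,6] 'abb' = {S}
  T[5,7] 'bba' = ∅
  T[6,8] 'baa' = ∅
  T[7,9] 'aab' = ∅
  T[8,10] 'abb' = {S}
  T[0,3] 'bbab' = {S}
  T[1,4] 'baba' = {A}
  T[2,5] 'abab' = ∅
  T[3,6] 'babb' = {S}
  T[4,7] 'abba' = {A}
  T[5,8] 'bbaa' = ∅
  T[6,9] 'baab' = ∅
  T[7,10] 'aabb' = ∅
  T[0,4] 'bbaba' = {A}
  T[1,5] 'babab' = ∅
  T[2,6] 'ababb' = ∅
  T[3,7] 'babba' = {A}
  T[4,8] 'abbaa' = ∅
  T[5,9] 'bbaab' = ∅
  T[6,10] 'baabb' = ∅
  T[0,5] 'bbabab' = ∅
  T[1,6] 'bababb' = ∅
  T[2,7] 'ababba' = ∅
  T[3,8] 'babbaa' = ∅
  T[4,9] 'abbaab' = {S}
  T[5,10] 'bbaabb' = ∅
  T[0,6] 'bbababb' = ∅
  T[1,7] 'bababba' = ∅
  T[2,8] 'ababbaa' = ∅
  T[3,9] 'babbaab' = {S}
  T[4,10] 'abbaabb' = {S}
  T[0,7] 'bbababba' = ∅
  T[1,8] 'bababbaa' = ∅
  T[2,9] 'ababbaab' = ∅
  T[3,10] 'babbaabb' = {S}
  T[0,8] 'bbababbaa' = ∅
  T[1,9] 'bababbaab' = ∅
  T[2,10] 'ababbaabb' = ∅
  T[0,9] 'bbababbaab' = ∅
  T[1,10] 'bababbaabb' = ∅
  T[0,10] 'bbababbaabb' = ∅

S ∉ T[0,10] ⇒ NO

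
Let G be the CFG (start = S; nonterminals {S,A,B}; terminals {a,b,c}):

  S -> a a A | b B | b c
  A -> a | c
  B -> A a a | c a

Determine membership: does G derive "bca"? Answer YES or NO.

Convert to CNF:
  S -> T0 X4 | T2 B | T2 T1
  A -> a | c
  B -> A X3 | T1 T0
  T0 -> a
  T1 -> c
  T2 -> b
  X3 -> T0 T0
  X4 -> T0 A

CYK fill:
  T[0,0] 'b' = {T2}  orig:{}
  T[1,1] 'c' = {A,T1}  orig:{A}
  T[2,2] 'a' = {A,T0}  orig:{A}
  T[0,1] 'bc' = {S}
  T[1,2] 'ca' = {B}
  T[0,2] 'bca' = {S}

S ∈ T[0,2] ⇒ YES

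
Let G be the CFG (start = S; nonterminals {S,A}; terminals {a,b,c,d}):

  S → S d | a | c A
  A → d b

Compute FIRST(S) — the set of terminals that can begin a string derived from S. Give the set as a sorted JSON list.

Compute FIRST by fixpoint:
iter 1:
  A via A→d b: +{d}
  S via S→a: +{a}
  S via S→c A: +{c}
  FIRST(S)={a,c}  FIRST(A)={d}
iter 2: done
  FIRST(S)={a,c}  FIRST(A)={d}

FIRST(S) = ["a", "c"]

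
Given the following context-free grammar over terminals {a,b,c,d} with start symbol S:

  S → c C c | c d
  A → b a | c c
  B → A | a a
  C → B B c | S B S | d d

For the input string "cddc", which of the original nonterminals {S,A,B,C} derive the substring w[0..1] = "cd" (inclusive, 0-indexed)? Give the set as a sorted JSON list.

CNF form of G:
  S -> T2 T3 | T2 X6
  A -> T0 T1 | T2 T2
  B -> T0 T1 | T1 T1 | T2 T2
  C -> B X4 | S X5 | T3 T3
  T0 -> b
  T1 -> a
  T2 -> c
  T3 -> d
  X4 -> B T2
  X5 -> B S
  X6 -> C T2

CYK table (by increasing span), restricted to cells inside w[0..1]:
  [0..0]={T2}  "c"  orig:{}
  [1..1]={T3}  "d"  orig:{}
  [0..1]={S}  "cd"

Original NTs in T[0,1] deriving "cd": ["S"]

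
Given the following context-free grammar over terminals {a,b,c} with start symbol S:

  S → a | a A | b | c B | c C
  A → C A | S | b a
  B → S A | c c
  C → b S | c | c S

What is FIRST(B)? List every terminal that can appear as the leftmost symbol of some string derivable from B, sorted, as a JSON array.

FIRST sets, iterate to fixpoint:
pass 1:
  A via A→b a: +{b}
  B via B→c c: +{c}
  C via C→b S: +{b}
  C via C→c: +{c}
  S via S→a: +{a}
  S via S→b: +{b}
  S via S→c B: +{c}
  FIRST[S]={a,b,c}  FIRST[A]={b}  FIRST[B]={c}  FIRST[C]={b,c}
pass 2:
  A via A→C A: +{c}
  A via A→S: +{a}
  B via B→S A: +{a,b}
  FIRST[S]={a,b,c}  FIRST[A]={a,b,c}  FIRST[B]={a,b,c}  FIRST[C]={b,c}
pass 3: — fixpoint
  FIRST[S]={a,b,c}  FIRST[A]={a,b,c}  FIRST[B]={a,b,c}  FIRST[C]={b,c}

FIRST(B) = ["a", "b", "c"]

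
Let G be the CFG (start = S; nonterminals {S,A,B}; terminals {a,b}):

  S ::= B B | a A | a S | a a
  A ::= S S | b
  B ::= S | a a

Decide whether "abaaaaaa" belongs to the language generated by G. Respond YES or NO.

Convert to CNF:
  S -> B B | T0 A | T0 S | T0 T0
  A -> S S | b
  B -> B B | T0 A | T0 S | T0 T0
  T0 -> a

CYK table (by increasing span):
  cell(0,0) a: {T0}  orig:{}
  cell(1,1) b: {A}
  cell(2,2) a: {T0}  orig:{}
  cell(3,3) a: {T0}  orig:{}
  cell(4,4) a: {T0}  orig:{}
  cell(5,5) a: {T0}  orig:{}
  cell(6,6) a: {T0}  orig:{}
  cell(7,7) a: {T0}  orig:{}
  cell(0,1) ab: {B,S}
  cell(1,2) ba: ∅
  cell(2,3) aa: {B,S}
  cell(3,4) aa: {B,S}
  cell(4,5) aa: {B,S}
  cell(5,6) aa: {B,S}
  cell(6,7) aa: {B,S}
  cell(0,2) aba: ∅
  cell(1,3) baa: ∅
  cell(2,4) aaa: {B,S}
  cell(3,5) aaa: {B,S}
  cell(4,6) aaa: {B,S}
  cell(5,7) aaa: {B,S}
  cell(0,3) abaa: {A,B,S}
  cell(1,4) baaa: ∅
  cell(2,5) aaaa: {A,B,S}
  cell(3,6) aaaa: {A,B,S}
  cell(4,7) aaaa: {A,B,S}
  cell(0,4) abaaa: {A,B,S}
  cell(1,5) baaaa: ∅
  cell(2,6) aaaaa: {A,B,S}
  cell(3,7) aaaaa: {A,B,S}
  cell(0,5) abaaaa: {A,B,S}
  cell(1,6) baaaaa: ∅
  cell(2,7) aaaaaa: {A,B,S}
  cell(0,6) abaaaaa: {A,B,S}
  cell(1,7) baaaaaa: ∅
  cell(0,7) abaaaaaa: {A,B,S}

S ∈ T[0,7] ⇒ YES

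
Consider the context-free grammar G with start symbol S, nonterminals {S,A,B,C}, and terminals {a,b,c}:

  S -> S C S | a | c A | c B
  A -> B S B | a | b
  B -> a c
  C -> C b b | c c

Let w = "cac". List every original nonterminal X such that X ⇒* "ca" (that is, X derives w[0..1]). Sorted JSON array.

Convert to CNF:
  S -> S X5 | T1 A | T1 B | a
  A -> B X3 | a | b
  B -> T0 T1
  C -> C X4 | T1 T1
  T0 -> a
  T1 -> c
  T2 -> b
  X3 -> S B
  X4 -> T2 T2
  X5 -> C S

CYK table (by increasing span), restricted to cells inside w[0..1]:
  cell(0,0) c: {T1}  orig:{}
  cell(1,1) a: {A,S,T0}  orig:{A,S}
  cell(0,1) ca: {S}

Original NTs in T[0,1] deriving "ca": ["S"]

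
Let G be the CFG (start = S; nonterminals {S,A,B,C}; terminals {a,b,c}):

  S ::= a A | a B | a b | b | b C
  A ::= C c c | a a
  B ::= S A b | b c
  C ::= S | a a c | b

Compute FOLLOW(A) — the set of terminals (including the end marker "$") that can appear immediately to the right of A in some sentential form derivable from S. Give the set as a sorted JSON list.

FIRST iteration:
iter 1:
  A via A→a a: +{a}
  B via B→b c: +{b}
  C via C→a a c: +{a}
  C via C→b: +{b}
  S via S→a A: +{a}
  S via S→b: +{b}
  S: {a,b}  A: {a}  B: {b}  C: {a,b}
iter 2:
  A via A→C c c: +{b}
  B via B→S A b: +{a}
  S: {a,b}  A: {a,b}  B: {a,b}  C: {a,b}
iter 3: done
  S: {a,b}  A: {a,b}  B: {a,b}  C: {a,b}

Compute FOLLOW by fixpoint:
FOLLOW(S) := {$}
[1]
  A→C c c: FOLLOW(C) ⊇ FIRST(c) = {c}; new: +{c}
  B→S A b: FOLLOW(S) ⊇ FIRST(A) = {a,b}; new: +{a,b}
  B→S A b: FOLLOW(A) ⊇ FIRST(b) = {b}; new: +{b}
  C→S: FOLLOW(S) ⊇ FOLLOW(C) ⊇ {c}; new: +{c}
  S→a A: FOLLOW(A) ⊇ FOLLOW(S) ⊇ {$,a,b,c}; new: +{$,a,c}
  S→a B: FOLLOW(B) ⊇ FOLLOW(S) ⊇ {$,a,b,c}; new: +{$,a,b,c}
  S→b C: FOLLOW(C) ⊇ FOLLOW(S) ⊇ {$,a,b,c}; new: +{$,a,b}
  FOLLOW[S]={$,a,b,c}  FOLLOW[A]={$,a,b,c}  FOLLOW[B]={$,a,b,c}  FOLLOW[C]={$,a,b,c}
[2] (no change)
  FOLLOW[S]={$,a,b,c}  FOLLOW[A]={$,a,b,c}  FOLLOW[B]={$,a,b,c}  FOLLOW[C]={$,a,b,c}

FOLLOW(A) = ["$", "a", "b", "c"]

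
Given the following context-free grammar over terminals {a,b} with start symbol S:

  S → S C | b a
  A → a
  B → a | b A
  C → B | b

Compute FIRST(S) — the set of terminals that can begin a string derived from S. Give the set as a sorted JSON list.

FIRST iteration:
pass 1:
  A via A→a: +{a}
  B via B→a: +{a}
  B via B→b A: +{b}
  C via C→B: +{a,b}
  S via S→b a: +{b}
  FIRST(S)={b}  FIRST(A)={a}  FIRST(B)={a,b}  FIRST(C)={a,b}
pass 2: done
  FIRST(S)={b}  FIRST(A)={a}  FIRST(B)={a,b}  FIRST(C)={a,b}

FIRST(S) = ["b"]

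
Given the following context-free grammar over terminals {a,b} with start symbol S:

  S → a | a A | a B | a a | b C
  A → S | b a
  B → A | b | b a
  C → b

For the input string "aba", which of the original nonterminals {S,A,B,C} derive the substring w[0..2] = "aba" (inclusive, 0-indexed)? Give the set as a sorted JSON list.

CNF form of G:
  S -> T0 A | T0 B | T0 T0 | T1 C | a
  A -> T0 A | T0 B | T0 T0 | T1 C | T1 T0 | a
  B -> T0 A | T0 B | T0 T0 | T1 C | T1 T0 | a | b
  C -> b
  T0 -> a
  T1 -> b

CYK table (by increasing span) (cells [i..j] with 0 ≤ i ≤ j ≤ 2 only):
  T[0,0] 'a' = {A,B,S,T0}  orig:{A,B,S}
  T[1,1] 'b' = {B,C,T1}  orig:{B,C}
  T[2,2] 'a' = {A,B,S,T0}  orig:{A,B,S}
  T[0,1] 'ab' = {A,B,S}
  T[1,2] 'ba' = {A,B}
  T[0,2] 'aba' = {A,B,S}

Original NTs in T[0,2] deriving "aba": ["A", "B", "S"]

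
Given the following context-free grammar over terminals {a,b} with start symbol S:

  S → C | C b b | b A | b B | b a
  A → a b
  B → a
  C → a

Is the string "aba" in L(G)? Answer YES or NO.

Convert to CNF:
  S -> C X2 | T1 A | T1 B | T1 T0 | a
  A -> T0 T1
  B -> a
  C -> a
  T0 -> a
  T1 -> b
  X2 -> T1 T1

Fill CYK table bottom-up:
  [0..0]={B,C,S,T0}  "a"  orig:{B,C,S}
  [1..1]={T1}  "b"  orig:{}
  [2..2]={B,C,S,T0}  "a"  orig:{B,C,S}
  [0..1]={A}  "ab"
  [1..2]={S}  "ba"
  [0..2]=∅  "aba"

S ∉ T[0,2] ⇒ NO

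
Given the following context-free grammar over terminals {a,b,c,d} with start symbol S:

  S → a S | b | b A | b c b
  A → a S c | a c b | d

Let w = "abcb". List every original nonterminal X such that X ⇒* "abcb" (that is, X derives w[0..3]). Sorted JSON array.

Convert to CNF:
  S -> T0 S | T2 A | T2 X5 | b
  A -> T0 X3 | T0 X4 | d
  T0 -> a
  T1 -> c
  T2 -> b
  X3 -> S T1
  X4 -> T1 T2
  X5 -> T1 T2

CYK table (by increasing span) (cells [i..j] with 0 ≤ i ≤ j ≤ 3 only):
  cell(0,0) a: {T0}  orig:{}
  cell(1,1) b: {S,T2}  orig:{S}
  cell(2,2) c: {T1}  orig:{}
  cell(3,3) b: {S,T2}  orig:{S}
  cell(0,1) ab: {S}
  cell(1,2) bc: {X3}  orig:{}
  cell(2,3) cb: {X4,X5}  orig:{}
  cell(0,2) abc: {A,X3}  orig:{A}
  cell(1,3) bcb: {S}
  cell(0,3) abcb: {S}

Original NTs in T[0,3] deriving "abcb": ["S"]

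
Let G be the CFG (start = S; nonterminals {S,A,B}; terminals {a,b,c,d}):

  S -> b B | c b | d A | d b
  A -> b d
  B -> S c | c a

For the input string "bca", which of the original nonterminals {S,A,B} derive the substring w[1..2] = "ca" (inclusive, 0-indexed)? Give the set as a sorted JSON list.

Convert to CNF:
  S -> T0 B | T1 A | T1 T0 | T2 T0
  A -> T0 T1
  B -> S T2 | T2 T3
  T0 -> b
  T1 -> d
  T2 -> c
  T3 -> a

Fill CYK table bottom-up, restricted to cells inside w[1..2]:
  cell(1,1) c: {T2}  orig:{}
  cell(2,2) a: {T3}  orig:{}
  cell(1,2) ca: {B}

Original NTs in T[1,2] deriving "ca": ["B"]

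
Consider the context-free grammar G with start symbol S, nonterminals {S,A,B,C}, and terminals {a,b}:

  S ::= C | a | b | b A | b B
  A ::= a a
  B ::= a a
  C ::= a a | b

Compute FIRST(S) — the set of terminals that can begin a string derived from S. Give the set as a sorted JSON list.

Compute FIRST by fixpoint:
pass 1:
  A via A→a a: +{a}
  B via B→a a: +{a}
  C via C→a a: +{a}
  C via C→b: +{b}
  S via S→C: +{a,b}
  S: {a,b}  A: {a}  B: {a}  C: {a,b}
pass 2: done
  S: {a,b}  A: {a}  B: {a}  C: {a,b}

FIRST(S) = ["a", "b"]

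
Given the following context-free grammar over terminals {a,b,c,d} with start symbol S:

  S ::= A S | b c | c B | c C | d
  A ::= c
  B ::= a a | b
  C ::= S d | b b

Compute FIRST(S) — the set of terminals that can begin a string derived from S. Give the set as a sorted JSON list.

FIRST sets, iterate to fixpoint:
round 1:
  A via A→c: +{c}
  B via B→a a: +{a}
  B via B→b: +{b}
  C via C→b b: +{b}
  S via S→A S: +{c}
  S via S→b c: +{b}
  S via S→d: +{d}
  S: {b,c,d}  A: {c}  B: {a,b}  C: {b}
round 2:
  C via C→S d: +{c,d}
  S: {b,c,d}  A: {c}  B: {a,b}  C: {b,c,d}
round 3: (stable)
  S: {b,c,d}  A: {c}  B: {a,b}  C: {b,c,d}

FIRST(S) = ["b", "c", "d"]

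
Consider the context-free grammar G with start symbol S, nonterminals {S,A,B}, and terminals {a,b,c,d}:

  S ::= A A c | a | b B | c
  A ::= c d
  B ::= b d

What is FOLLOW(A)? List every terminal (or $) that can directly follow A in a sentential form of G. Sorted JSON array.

Compute FIRST by fixpoint:
[1]
  A via A→c d: +{c}
  B via B→b d: +{b}
  S via S→A A c: +{c}
  S via S→a: +{a}
  S via S→b B: +{b}
  FIRST(S)={a,b,c}  FIRST(A)={c}  FIRST(B)={b}
[2] — fixpoint
  FIRST(S)={a,b,c}  FIRST(A)={c}  FIRST(B)={b}

FOLLOW sets:
FOLLOW(S) := {$}
round 1:
  S→A A c: FOLLOW(A) ⊇ FIRST(A) = {c}; new: +{c}
  S→b B: FOLLOW(B) ⊇ FOLLOW(S) ⊇ {$}; new: +{$}
  FOLLOW(S)={$}  FOLLOW(A)={c}  FOLLOW(B)={$}
round 2: done
  FOLLOW(S)={$}  FOLLOW(A)={c}  FOLLOW(B)={$}

FOLLOW(A) = ["c"]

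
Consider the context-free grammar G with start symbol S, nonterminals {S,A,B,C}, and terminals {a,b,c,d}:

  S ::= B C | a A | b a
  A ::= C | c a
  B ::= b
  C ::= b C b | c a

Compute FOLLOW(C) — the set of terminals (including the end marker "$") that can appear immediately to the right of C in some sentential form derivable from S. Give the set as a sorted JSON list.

FIRST sets, iterate to fixpoint:
iter 1:
  A via A→c a: +{c}
  B via B→b: +{b}
  C via C→b C b: +{b}
  C via C→c a: +{c}
  S via S→B C: +{b}
  S via S→a A: +{a}
  S: {a,b}  A: {c}  B: {b}  C: {b,c}
iter 2:
  A via A→C: +{b}
  S: {a,b}  A: {b,c}  B: {b}  C: {b,c}
iter 3: done
  S: {a,b}  A: {b,c}  B: {b}  C: {b,c}

FOLLOW iteration:
initialize: $ ∈ FOLLOW(S)
[1]
  C→b C b: FOLLOW(C) ⊇ FIRST(b) = {b}; new: +{b}
  S→B C: FOLLOW(B) ⊇ FIRST(C) = {b,c}; new: +{b,c}
  S→B C: FOLLOW(C) ⊇ FOLLOW(S) ⊇ {$}; new: +{$}
  S→a A: FOLLOW(A) ⊇ FOLLOW(S) ⊇ {$}; new: +{$}
  S: {$}  A: {$}  B: {b,c}  C: {$,b}
[2] done
  S: {$}  A: {$}  B: {b,c}  C: {$,b}

FOLLOW(C) = ["$", "b"]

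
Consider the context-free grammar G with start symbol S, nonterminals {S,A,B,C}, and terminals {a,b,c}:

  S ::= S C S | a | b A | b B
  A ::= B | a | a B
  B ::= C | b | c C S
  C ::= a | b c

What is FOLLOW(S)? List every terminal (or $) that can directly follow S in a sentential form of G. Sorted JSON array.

Compute FIRST by fixpoint:
round 1:
  A via A→a: +{a}
  B via B→b: +{b}
  B via B→c C S: +{c}
  C via C→a: +{a}
  C via C→b c: +{b}
  S via S→a: +{a}
  S via S→b A: +{b}
  FIRST[S]={a,b}  FIRST[A]={a}  FIRST[B]={b,c}  FIRST[C]={a,b}
round 2:
  A via A→B: +{b,c}
  B via B→C: +{a}
  FIRST[S]={a,b}  FIRST[A]={a,b,c}  FIRST[B]={a,b,c}  FIRST[C]={a,b}
round 3: (no change)
  FIRST[S]={a,b}  FIRST[A]={a,b,c}  FIRST[B]={a,b,c}  FIRST[C]={a,b}

FOLLOW iteration:
initialize: $ ∈ FOLLOW(S)
pass 1:
  B→c C S: FOLLOW(C) ⊇ FIRST(S) = {a,b}; new: +{a,b}
  S→S C S: FOLLOW(S) ⊇ FIRST(C) = {a,b}; new: +{a,b}
  S→b A: FOLLOW(A) ⊇ FOLLOW(S) ⊇ {$,a,b}; new: +{$,a,b}
  S→b B: FOLLOW(B) ⊇ FOLLOW(S) ⊇ {$,a,b}; new: +{$,a,b}
  S: {$,a,b}  A: {$,a,b}  B: {$,a,b}  C: {a,b}
pass 2:
  B→C: FOLLOW(C) ⊇ FOLLOW(B) ⊇ {$,a,b}; new: +{$}
  S: {$,a,b}  A: {$,a,b}  B: {$,a,b}  C: {$,a,b}
pass 3: (stable)
  S: {$,a,b}  A: {$,a,b}  B: {$,a,b}  C: {$,a,b}

FOLLOW(S) = ["$", "a", "b"]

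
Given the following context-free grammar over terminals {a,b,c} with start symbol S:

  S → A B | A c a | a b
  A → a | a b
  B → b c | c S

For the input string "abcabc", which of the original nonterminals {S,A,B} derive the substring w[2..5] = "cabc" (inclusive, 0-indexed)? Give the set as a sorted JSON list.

Convert to CNF:
  S -> A B | A X3 | T0 T1
  A -> T0 T1 | a
  B -> T1 T2 | T2 S
  T0 -> a
  T1 -> b
  T2 -> c
  X3 -> T2 T0

Fill CYK table bottom-up (cells [i..j] with 2 ≤ i ≤ j ≤ 5 only):
  T[2,2] 'c' = {T2}  orig:{}
  T[3,3] 'a' = {A,T0}  orig:{A}
  T[4,4] 'b' = {T1}  orig:{}
  T[5,5] 'c' = {T2}  orig:{}
  T[2,3] 'ca' = {X3}  orig:{}
  T[3,4] 'ab' = {A,S}
  T[4,5] 'bc' = {B}
  T[2,4] 'cab' = {B}
  T[3,5] 'abc' = {S}
  T[2,5] 'cabc' = {B}

Original NTs in T[2,5] deriving "cabc": ["B"]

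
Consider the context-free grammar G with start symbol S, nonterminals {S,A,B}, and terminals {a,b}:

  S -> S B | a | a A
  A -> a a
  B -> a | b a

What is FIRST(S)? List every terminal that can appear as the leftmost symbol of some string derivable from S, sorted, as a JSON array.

FIRST iteration:
[1]
  A via A→a a: +{a}
  B via B→a: +{a}
  B via B→b a: +{b}
  S via S→a: +{a}
  FIRST(S)={a}  FIRST(A)={a}  FIRST(B)={a,b}
[2] (stable)
  FIRST(S)={a}  FIRST(A)={a}  FIRST(B)={a,b}

FIRST(S) = ["a"]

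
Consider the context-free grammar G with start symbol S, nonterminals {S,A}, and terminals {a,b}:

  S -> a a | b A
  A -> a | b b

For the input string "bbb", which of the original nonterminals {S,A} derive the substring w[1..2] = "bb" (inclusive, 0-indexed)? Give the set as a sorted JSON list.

Convert to CNF:
  S -> T0 A | T1 T1
  A -> T0 T0 | a
  T0 -> b
  T1 -> a

CYK table (by increasing span) (cells [i..j] with 1 ≤ i ≤ j ≤ 2 only):
  cell(1,1) b: {T0}  orig:{}
  cell(2,2) b: {T0}  orig:{}
  cell(1,2) bb: {A}

Original NTs in T[1,2] deriving "bb": ["A"]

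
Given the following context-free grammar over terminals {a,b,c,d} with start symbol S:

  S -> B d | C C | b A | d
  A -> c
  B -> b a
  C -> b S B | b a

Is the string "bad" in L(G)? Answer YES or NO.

CNF form of G:
  S -> B T2 | C C | T0 A | d
  A -> c
  B -> T0 T1
  C -> T0 T1 | T0 X3
  T0 -> b
  T1 -> a
  T2 -> d
  X3 -> S B

CYK fill:
  T[0,0] 'b' = {T0}  orig:{}
  T[1,1] 'a' = {T1}  orig:{}
  T[2,2] 'd' = {S,T2}  orig:{S}
  T[0,1] 'ba' = {B,C}
  T[1,2] 'ad' = ∅
  T[0,2] 'bad' = {S}

S ∈ T[0,2] ⇒ YES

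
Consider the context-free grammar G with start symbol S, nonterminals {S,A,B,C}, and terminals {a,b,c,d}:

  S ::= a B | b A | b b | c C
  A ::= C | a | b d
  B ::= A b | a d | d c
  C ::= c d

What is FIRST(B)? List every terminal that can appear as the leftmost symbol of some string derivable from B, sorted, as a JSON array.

FIRST iteration:
iter 1:
  A via A→a: +{a}
  A via A→b d: +{b}
  B via B→A b: +{a,b}
  B via B→d c: +{d}
  C via C→c d: +{c}
  S via S→a B: +{a}
  S via S→b A: +{b}
  S via S→c C: +{c}
  S: {a,b,c}  A: {a,b}  B: {a,b,d}  C: {c}
iter 2:
  A via A→C: +{c}
  B via B→A b: +{c}
  S: {a,b,c}  A: {a,b,c}  B: {a,b,c,d}  C: {c}
iter 3: done
  S: {a,b,c}  A: {a,b,c}  B: {a,b,c,d}  C: {c}

FIRST(B) = ["a", "b", "c", "d"]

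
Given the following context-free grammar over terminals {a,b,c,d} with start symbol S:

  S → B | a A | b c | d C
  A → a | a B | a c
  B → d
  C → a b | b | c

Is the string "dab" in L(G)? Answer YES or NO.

Convert to CNF:
  S -> T0 A | T2 T1 | T3 C | d
  A -> T0 B | T0 T1 | a
  B -> d
  C -> T0 T2 | b | c
  T0 -> a
  T1 -> c
  T2 -> b
  T3 -> d

CYK fill:
  cell(0,0) d: {B,S,T3}  orig:{B,S}
  cell(1,1) a: {A,T0}  orig:{A}
  cell(2,2) b: {C,T2}  orig:{C}
  cell(0,1) da: ∅
  cell(1,2) ab: {C}
  cell(0,2) dab: {S}

S ∈ T[0,2] ⇒ YES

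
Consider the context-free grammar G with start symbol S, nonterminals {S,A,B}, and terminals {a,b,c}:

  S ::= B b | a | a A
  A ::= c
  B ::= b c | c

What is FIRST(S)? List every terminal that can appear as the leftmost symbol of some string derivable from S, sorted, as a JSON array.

FIRST iteration:
[1]
  A via A→c: +{c}
  B via B→b c: +{b}
  B via B→c: +{c}
  S via S→B b: +{b,c}
  S via S→a: +{a}
  FIRST(S)={a,b,c}  FIRST(A)={c}  FIRST(B)={b,c}
[2] (no change)
  FIRST(S)={a,b,c}  FIRST(A)={c}  FIRST(B)={b,c}

FIRST(S) = ["a", "b", "c"]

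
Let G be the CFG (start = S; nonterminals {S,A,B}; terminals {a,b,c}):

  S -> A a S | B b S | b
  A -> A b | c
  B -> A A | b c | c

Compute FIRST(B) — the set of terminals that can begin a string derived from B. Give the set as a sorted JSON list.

Compute FIRST by fixpoint:
[1]
  A via A→c: +{c}
  B via B→A A: +{c}
  B via B→b c: +{b}
  S via S→A a S: +{c}
  S via S→B b S: +{b}
  FIRST[S]={b,c}  FIRST[A]={c}  FIRST[B]={b,c}
[2] (no change)
  FIRST[S]={b,c}  FIRST[A]={c}  FIRST[B]={b,c}

FIRST(B) = ["b", "c"]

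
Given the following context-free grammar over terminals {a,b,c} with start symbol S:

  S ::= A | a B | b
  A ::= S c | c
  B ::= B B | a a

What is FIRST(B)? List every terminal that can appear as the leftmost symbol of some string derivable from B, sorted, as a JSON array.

Compute FIRST by fixpoint:
iter 1:
  A via A→c: +{c}
  B via B→a a: +{a}
  S via S→A: +{c}
  S via S→a B: +{a}
  S via S→b: +{b}
  S: {a,b,c}  A: {c}  B: {a}
iter 2:
  A via A→S c: +{a,b}
  S: {a,b,c}  A: {a,b,c}  B: {a}
iter 3: done
  S: {a,b,c}  A: {a,b,c}  B: {a}

FIRST(B) = ["a"]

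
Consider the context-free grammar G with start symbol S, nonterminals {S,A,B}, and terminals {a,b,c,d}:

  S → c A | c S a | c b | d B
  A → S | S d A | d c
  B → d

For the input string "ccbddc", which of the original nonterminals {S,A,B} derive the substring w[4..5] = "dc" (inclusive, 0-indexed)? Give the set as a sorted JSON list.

Convert to CNF:
  S -> T0 B | T1 A | T1 T3 | T1 X6
  A -> S X4 | T0 B | T0 T1 | T1 A | T1 T3 | T1 X5
  B -> d
  T0 -> d
  T1 -> c
  T2 -> a
  T3 -> b
  X4 -> T0 A
  X5 -> S T2
  X6 -> S T2

CYK table (by increasing span) — only the sub-triangle for w[4..5]:
  T[4,4] 'd' = {B,T0}  orig:{B}
  T[5,5] 'c' = {T1}  orig:{}
  T[4,5] 'dc' = {A}

Original NTs in T[4,5] deriving "dc": ["A"]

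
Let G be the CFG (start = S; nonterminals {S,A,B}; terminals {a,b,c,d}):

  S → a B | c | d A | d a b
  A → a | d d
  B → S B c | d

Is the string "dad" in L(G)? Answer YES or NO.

CNF form of G:
  S -> T0 A | T0 X5 | T2 B | c
  A -> T0 T0 | a
  B -> S X4 | d
  T0 -> d
  T1 -> c
  T2 -> a
  T3 -> b
  X4 -> B T1
  X5 -> T2 T3

CYK table (by increasing span):
  [0..0]={B,T0}  "d"  orig:{B}
  [1..1]={A,T2}  "a"  orig:{A}
  [2..2]={B,T0}  "d"  orig:{B}
  [0..1]={S}  "da"
  [1..2]={S}  "ad"
  [0..2]=∅  "dad"

S ∉ T[0,2] ⇒ NO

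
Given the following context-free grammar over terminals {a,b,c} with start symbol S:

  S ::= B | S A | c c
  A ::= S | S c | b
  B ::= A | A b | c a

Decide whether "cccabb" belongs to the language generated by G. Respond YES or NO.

CNF form of G:
  S -> A T0 | S A | S T1 | T1 T1 | T1 T2 | b
  A -> A T0 | S A | S T1 | T1 T1 | T1 T2 | b
  B -> A T0 | S A | S T1 | T1 T1 | T1 T2 | b
  T0 -> b
  T1 -> c
  T2 -> a

CYK table (by increasing span):
  [0..0]={T1}  "c"  orig:{}
  [1..1]={T1}  "c"  orig:{}
  [2..2]={T1}  "c"  orig:{}
  [3..3]={T2}  "a"  orig:{}
  [4..4]={A,B,S,T0}  "b"  orig:{A,B,S}
  [5..5]={A,B,S,T0}  "b"  orig:{A,B,S}
  [0..1]={A,B,S}  "cc"
  [1..2]={A,B,S}  "cc"
  [2..3]={A,B,S}  "ca"
  [3..4]=∅  "ab"
  [4..5]={A,B,S}  "bb"
  [0..2]={A,B,S}  "ccc"
  [1..3]=∅  "cca"
  [2..4]={A,B,S}  "cab"
  [3..5]=∅  "abb"
  [0..3]={A,B,S}  "ccca"
  [1..4]=∅  "ccab"
  [2..5]={A,B,S}  "cabb"
  [0..4]={A,B,S}  "cccab"
  [1..5]=∅  "ccabb"
  [0..5]={A,B,S}  "cccabb"

S ∈ T[0,5] ⇒ YES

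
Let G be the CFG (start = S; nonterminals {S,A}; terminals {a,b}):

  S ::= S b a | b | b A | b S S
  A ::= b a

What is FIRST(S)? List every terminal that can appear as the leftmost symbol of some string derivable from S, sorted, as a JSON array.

FIRST iteration:
pass 1:
  A via A→b a: +{b}
  S via S→b: +{b}
  S: {b}  A: {b}
pass 2: — fixpoint
  S: {b}  A: {b}

FIRST(S) = ["b"]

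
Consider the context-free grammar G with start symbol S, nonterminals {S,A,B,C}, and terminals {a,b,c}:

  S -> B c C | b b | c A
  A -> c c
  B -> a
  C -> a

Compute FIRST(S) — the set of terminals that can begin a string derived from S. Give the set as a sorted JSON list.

Compute FIRST by fixpoint:
iter 1:
  A via A→c c: +{c}
  B via B→a: +{a}
  C via C→a: +{a}
  S via S→B c C: +{a}
  S via S→b b: +{b}
  S via S→c A: +{c}
  FIRST[S]={a,b,c}  FIRST[A]={c}  FIRST[B]={a}  FIRST[C]={a}
iter 2: — fixpoint
  FIRST[S]={a,b,c}  FIRST[A]={c}  FIRST[B]={a}  FIRST[C]={a}

FIRST(S) = ["a", "b", "c"]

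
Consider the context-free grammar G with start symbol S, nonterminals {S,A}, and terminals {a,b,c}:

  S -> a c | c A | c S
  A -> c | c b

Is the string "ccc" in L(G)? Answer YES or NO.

Convert to CNF:
  S -> T0 A | T0 S | T2 T0
  A -> T0 T1 | c
  T0 -> c
  T1 -> b
  T2 -> a

CYK table (by increasing span):
  cell(0,0) c: {A,T0}  orig:{A}
  cell(1,1) c: {A,T0}  orig:{A}
  cell(2,2) c: {A,T0}  orig:{A}
  cell(0,1) cc: {S}
  cell(1,2) cc: {S}
  cell(0,2) ccc: {S}

S ∈ T[0,2] ⇒ YES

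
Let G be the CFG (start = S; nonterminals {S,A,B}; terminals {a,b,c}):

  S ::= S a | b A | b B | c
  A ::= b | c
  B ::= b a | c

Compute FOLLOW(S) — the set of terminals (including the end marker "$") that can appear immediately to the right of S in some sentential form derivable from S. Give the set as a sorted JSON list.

FIRST iteration:
pass 1:
  A via A→b: +{b}
  A via A→c: +{c}
  B via B→b a: +{b}
  B via B→c: +{c}
  S via S→b A: +{b}
  S via S→c: +{c}
  FIRST(S)={b,c}  FIRST(A)={b,c}  FIRST(B)={b,c}
pass 2: (no change)
  FIRST(S)={b,c}  FIRST(A)={b,c}  FIRST(B)={b,c}

FOLLOW sets:
FOLLOW(S) := {$}
[1]
  S→S a: FOLLOW(S) ⊇ FIRST(a) = {a}; new: +{a}
  S→b A: FOLLOW(A) ⊇ FOLLOW(S) ⊇ {$,a}; new: +{$,a}
  S→b B: FOLLOW(B) ⊇ FOLLOW(S) ⊇ {$,a}; new: +{$,a}
  FOLLOW(S)={$,a}  FOLLOW(A)={$,a}  FOLLOW(B)={$,a}
[2] (stable)
  FOLLOW(S)={$,a}  FOLLOW(A)={$,a}  FOLLOW(B)={$,a}

FOLLOW(S) = ["$", "a"]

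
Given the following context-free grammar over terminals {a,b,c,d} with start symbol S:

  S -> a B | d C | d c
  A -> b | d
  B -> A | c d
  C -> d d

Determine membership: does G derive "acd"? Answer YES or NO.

CNF form of G:
  S -> T1 C | T1 T0 | T2 B
  A -> b | d
  B -> T0 T1 | b | d
  C -> T1 T1
  T0 -> c
  T1 -> d
  T2 -> a

CYK fill:
  cell(0,0) a: {T2}  orig:{}
  cell(1,1) c: {T0}  orig:{}
  cell(2,2) d: {A,B,T1}  orig:{A,B}
  cell(0,1) ac: ∅
  cell(1,2) cd: {B}
  cell(0,2) acd: {S}

S ∈ T[0,2] ⇒ YES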